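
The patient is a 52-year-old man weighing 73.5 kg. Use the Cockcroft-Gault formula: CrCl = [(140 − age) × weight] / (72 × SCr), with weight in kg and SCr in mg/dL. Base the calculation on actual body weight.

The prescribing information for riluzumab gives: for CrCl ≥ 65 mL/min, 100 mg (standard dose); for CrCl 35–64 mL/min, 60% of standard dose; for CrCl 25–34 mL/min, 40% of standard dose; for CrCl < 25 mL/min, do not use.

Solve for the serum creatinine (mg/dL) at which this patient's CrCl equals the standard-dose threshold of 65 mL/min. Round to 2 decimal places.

Standard dose requires CrCl ≥ 65 mL/min.
Set (140 − 52) × 73.5 / (72 × SCr) = 65
SCr = (140 − 52) × 73.5 / (72 × 65) = 1.382 mg/dL

1.38 mg/dL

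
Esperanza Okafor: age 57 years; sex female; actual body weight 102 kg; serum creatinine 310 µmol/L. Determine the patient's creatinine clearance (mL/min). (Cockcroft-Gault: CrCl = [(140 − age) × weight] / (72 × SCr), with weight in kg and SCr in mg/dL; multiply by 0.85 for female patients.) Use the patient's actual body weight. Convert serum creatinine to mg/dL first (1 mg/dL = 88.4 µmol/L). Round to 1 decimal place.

SCr = 310 / 88.4 = 3.507 mg/dL
CrCl = (140 − 57) × 102 / (72 × 3.507) × 0.85 = 8466.0 / 252.50 × 0.85 ≈ 28.5 mL/min

28.5 mL/min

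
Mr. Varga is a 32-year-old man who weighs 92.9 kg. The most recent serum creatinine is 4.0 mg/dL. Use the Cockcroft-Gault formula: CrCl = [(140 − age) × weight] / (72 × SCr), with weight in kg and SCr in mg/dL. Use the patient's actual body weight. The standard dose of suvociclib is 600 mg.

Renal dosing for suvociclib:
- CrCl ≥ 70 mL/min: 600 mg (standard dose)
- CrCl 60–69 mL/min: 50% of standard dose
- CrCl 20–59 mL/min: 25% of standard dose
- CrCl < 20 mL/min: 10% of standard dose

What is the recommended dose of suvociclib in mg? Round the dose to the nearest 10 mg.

CrCl = (140 − 32) × 92.9 / (72 × 4) = 10033.2 / 288.00 ≈ 34.8 mL/min
CrCl ≈ 35 mL/min → bracket 20–59 mL/min.
25% of 600 mg = 150 mg

150 mg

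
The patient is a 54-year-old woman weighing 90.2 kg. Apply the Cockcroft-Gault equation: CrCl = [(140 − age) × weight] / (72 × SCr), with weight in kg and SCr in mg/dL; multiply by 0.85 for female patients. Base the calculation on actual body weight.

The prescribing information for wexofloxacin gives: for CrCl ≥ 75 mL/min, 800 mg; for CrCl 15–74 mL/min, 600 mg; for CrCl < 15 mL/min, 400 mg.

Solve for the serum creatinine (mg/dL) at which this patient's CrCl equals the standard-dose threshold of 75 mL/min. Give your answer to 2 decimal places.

Standard dose requires CrCl ≥ 75 mL/min.
Set (140 − 54) × 90.2 × 0.85 / (72 × SCr) = 75
SCr = (140 − 54) × 90.2 × 0.85 / (72 × 75) = 1.221 mg/dL

1.22 mg/dL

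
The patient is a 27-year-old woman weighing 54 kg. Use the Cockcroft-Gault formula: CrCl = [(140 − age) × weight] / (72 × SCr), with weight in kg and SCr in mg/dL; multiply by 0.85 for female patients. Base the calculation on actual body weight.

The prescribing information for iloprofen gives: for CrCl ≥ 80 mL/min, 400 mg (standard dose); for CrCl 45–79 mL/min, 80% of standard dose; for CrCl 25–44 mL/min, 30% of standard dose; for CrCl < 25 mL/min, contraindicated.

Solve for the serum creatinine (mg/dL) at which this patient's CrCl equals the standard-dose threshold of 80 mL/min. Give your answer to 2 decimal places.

0.90 mg/dL

Standard dose requires CrCl ≥ 80 mL/min.
Set (140 − 27) × 54 × 0.85 / (72 × SCr) = 80
SCr = (140 − 27) × 54 × 0.85 / (72 × 80) = 0.900 mg/dL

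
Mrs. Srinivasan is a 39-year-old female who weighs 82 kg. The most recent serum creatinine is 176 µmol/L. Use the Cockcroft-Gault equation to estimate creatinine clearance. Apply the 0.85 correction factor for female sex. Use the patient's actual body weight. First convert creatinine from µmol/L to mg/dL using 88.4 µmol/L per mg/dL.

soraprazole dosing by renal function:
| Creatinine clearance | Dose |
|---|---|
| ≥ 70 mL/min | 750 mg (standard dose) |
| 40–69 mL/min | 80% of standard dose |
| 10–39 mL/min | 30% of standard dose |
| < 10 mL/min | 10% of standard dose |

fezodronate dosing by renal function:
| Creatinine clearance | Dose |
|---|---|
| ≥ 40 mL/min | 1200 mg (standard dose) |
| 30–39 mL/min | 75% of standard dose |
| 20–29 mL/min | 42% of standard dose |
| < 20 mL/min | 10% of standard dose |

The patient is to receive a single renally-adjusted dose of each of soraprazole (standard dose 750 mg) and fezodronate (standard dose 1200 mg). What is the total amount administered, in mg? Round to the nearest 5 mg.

SCr = 176 / 88.4 = 1.991 mg/dL
CrCl = (140 − 39) × 82 / (72 × 1.991) × 0.85 = 8282.0 / 143.35 × 0.85 ≈ 49.1 mL/min
CrCl ≈ 49 mL/min.
soraprazole: 40–69 mL/min → 80% of 750 mg = 600 mg.
fezodronate: ≥ 40 mL/min → 100% of 1200 mg = 1200 mg.
Total = 600 + 1200 = 1800 mg.

1800 mg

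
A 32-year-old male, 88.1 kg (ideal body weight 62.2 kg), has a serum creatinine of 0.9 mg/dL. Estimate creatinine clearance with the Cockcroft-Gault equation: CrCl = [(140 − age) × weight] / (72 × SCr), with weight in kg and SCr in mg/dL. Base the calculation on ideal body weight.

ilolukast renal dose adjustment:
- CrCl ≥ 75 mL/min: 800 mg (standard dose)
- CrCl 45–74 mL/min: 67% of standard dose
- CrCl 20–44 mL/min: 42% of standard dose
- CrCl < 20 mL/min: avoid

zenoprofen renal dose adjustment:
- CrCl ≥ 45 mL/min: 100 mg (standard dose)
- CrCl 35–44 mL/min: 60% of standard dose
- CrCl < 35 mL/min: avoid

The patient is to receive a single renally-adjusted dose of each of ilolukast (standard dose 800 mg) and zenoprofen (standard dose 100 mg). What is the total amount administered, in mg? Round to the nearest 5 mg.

CrCl = (140 − 32) × 62.2 / (72 × 0.9) = 6717.6 / 64.80 ≈ 103.7 mL/min
CrCl ≈ 104 mL/min.
ilolukast: ≥ 75 mL/min → 100% of 800 mg = 800 mg.
zenoprofen: ≥ 45 mL/min → 100% of 100 mg = 100 mg.
Total = 800 + 100 = 900 mg.

900 mg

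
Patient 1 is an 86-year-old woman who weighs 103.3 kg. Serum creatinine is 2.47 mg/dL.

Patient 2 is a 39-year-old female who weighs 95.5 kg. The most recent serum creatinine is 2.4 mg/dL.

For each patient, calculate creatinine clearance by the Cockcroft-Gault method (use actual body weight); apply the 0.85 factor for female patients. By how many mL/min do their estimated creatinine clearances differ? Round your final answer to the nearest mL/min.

21 mL/min

Patient 1: CrCl = (140 − 86) × 103.3 / (72 × 2.47) × 0.85 = 5578.2 / 177.84 × 0.85 ≈ 26.7 mL/min
Patient 2: CrCl = (140 − 39) × 95.5 / (72 × 2.4) × 0.85 = 9645.5 / 172.80 × 0.85 ≈ 47.4 mL/min
|26.7 − 47.4| = 20.7 mL/min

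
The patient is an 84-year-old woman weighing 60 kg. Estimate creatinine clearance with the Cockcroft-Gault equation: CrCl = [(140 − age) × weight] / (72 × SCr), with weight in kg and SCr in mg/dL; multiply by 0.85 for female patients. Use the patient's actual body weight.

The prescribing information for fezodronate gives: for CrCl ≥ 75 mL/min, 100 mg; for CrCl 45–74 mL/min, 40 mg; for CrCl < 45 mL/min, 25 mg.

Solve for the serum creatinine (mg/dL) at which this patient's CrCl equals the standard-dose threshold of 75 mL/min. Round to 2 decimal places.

Standard dose requires CrCl ≥ 75 mL/min.
Set (140 − 84) × 60 × 0.85 / (72 × SCr) = 75
SCr = (140 − 84) × 60 × 0.85 / (72 × 75) = 0.529 mg/dL

0.53 mg/dL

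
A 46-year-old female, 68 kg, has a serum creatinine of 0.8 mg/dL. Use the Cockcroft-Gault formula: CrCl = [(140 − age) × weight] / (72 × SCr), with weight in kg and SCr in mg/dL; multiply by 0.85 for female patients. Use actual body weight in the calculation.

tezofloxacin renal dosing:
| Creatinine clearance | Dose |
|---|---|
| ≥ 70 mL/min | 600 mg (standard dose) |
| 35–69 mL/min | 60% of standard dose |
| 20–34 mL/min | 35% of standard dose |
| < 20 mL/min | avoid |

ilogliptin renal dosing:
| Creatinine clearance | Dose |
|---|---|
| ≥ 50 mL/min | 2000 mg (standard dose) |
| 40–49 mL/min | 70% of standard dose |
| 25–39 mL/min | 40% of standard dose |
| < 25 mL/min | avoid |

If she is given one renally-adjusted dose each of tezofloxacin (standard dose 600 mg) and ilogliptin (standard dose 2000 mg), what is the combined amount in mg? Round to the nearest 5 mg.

2600 mg

CrCl = (140 − 46) × 68 / (72 × 0.8) × 0.85 = 6392.0 / 57.60 × 0.85 ≈ 94.3 mL/min
CrCl ≈ 94 mL/min.
tezofloxacin: ≥ 70 mL/min → 100% of 600 mg = 600 mg.
ilogliptin: ≥ 50 mL/min → 100% of 2000 mg = 2000 mg.
Total = 600 + 2000 = 2600 mg.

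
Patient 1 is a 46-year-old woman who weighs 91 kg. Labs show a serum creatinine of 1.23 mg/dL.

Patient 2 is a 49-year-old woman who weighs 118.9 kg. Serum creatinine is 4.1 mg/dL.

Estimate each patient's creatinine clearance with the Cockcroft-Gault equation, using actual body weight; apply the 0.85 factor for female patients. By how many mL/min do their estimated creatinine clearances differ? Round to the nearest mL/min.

51 mL/min

Patient 1: CrCl = (140 − 46) × 91 / (72 × 1.23) × 0.85 = 8554.0 / 88.56 × 0.85 ≈ 82.1 mL/min
Patient 2: CrCl = (140 − 49) × 118.9 / (72 × 4.1) × 0.85 = 10819.9 / 295.20 × 0.85 ≈ 31.2 mL/min
|82.1 − 31.2| = 50.9 mL/min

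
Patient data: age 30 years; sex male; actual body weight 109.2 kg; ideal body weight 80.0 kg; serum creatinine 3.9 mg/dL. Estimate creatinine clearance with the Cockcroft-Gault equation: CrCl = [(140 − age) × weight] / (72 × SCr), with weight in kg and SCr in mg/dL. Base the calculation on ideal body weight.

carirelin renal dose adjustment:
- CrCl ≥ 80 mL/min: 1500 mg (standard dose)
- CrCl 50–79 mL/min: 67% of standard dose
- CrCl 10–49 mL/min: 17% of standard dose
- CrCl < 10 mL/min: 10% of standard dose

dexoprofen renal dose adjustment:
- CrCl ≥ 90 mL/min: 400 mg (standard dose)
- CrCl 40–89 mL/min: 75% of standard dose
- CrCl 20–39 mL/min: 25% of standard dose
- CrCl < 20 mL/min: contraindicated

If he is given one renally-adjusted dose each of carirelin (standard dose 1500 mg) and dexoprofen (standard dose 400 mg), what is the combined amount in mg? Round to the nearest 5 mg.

355 mg

CrCl = (140 − 30) × 80 / (72 × 3.9) = 8800.0 / 280.80 ≈ 31.3 mL/min
CrCl ≈ 31 mL/min.
carirelin: 10–49 mL/min → 17% of 1500 mg = 255 mg.
dexoprofen: 20–39 mL/min → 25% of 400 mg = 100 mg.
Total = 255 + 100 = 355 mg.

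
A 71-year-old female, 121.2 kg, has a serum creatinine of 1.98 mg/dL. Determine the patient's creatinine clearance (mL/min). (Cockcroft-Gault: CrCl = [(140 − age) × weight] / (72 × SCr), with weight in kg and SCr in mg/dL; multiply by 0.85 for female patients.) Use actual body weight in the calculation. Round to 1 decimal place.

CrCl = (140 − 71) × 121.2 / (72 × 1.98) × 0.85 = 8362.8 / 142.56 × 0.85 ≈ 49.9 mL/min

49.9 mL/min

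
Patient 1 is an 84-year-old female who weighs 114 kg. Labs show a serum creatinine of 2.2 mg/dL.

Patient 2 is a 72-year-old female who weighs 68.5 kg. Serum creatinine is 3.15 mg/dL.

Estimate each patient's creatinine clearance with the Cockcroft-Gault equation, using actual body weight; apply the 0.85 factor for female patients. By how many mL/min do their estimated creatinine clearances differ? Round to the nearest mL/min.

Patient 1: CrCl = (140 − 84) × 114 / (72 × 2.2) × 0.85 = 6384.0 / 158.40 × 0.85 ≈ 34.3 mL/min
Patient 2: CrCl = (140 − 72) × 68.5 / (72 × 3.15) × 0.85 = 4658.0 / 226.80 × 0.85 ≈ 17.5 mL/min
|34.3 − 17.5| = 16.8 mL/min

17 mL/min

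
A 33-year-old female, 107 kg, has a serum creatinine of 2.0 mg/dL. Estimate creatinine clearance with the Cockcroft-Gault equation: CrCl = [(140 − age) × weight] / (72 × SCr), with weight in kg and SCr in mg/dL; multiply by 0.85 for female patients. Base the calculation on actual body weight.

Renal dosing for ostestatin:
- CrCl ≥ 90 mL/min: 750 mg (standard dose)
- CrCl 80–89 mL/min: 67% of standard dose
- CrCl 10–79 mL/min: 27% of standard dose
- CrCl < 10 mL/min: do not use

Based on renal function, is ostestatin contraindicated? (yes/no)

no

CrCl = (140 − 33) × 107 / (72 × 2) × 0.85 = 11449.0 / 144.00 × 0.85 ≈ 67.6 mL/min
CrCl ≈ 68 mL/min, which is ≥ 10 mL/min.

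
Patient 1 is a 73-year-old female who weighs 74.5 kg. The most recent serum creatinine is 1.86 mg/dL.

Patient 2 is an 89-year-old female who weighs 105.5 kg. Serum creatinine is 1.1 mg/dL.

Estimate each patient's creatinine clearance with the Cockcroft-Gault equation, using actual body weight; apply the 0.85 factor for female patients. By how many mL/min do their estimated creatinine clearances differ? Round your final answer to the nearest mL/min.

Patient 1: CrCl = (140 − 73) × 74.5 / (72 × 1.86) × 0.85 = 4991.5 / 133.92 × 0.85 ≈ 31.7 mL/min
Patient 2: CrCl = (140 − 89) × 105.5 / (72 × 1.1) × 0.85 = 5380.5 / 79.20 × 0.85 ≈ 57.7 mL/min
|31.7 − 57.7| = 26.0 mL/min

26 mL/min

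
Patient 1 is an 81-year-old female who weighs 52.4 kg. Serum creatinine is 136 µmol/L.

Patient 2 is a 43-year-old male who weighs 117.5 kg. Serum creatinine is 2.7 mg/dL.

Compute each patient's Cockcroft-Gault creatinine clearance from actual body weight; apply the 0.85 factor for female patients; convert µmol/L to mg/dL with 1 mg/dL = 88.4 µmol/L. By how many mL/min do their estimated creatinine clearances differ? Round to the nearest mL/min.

35 mL/min

Patient 1: SCr = 136 / 88.4 = 1.538 mg/dL
Patient 1: CrCl = (140 − 81) × 52.4 / (72 × 1.538) × 0.85 = 3091.6 / 110.74 × 0.85 ≈ 23.7 mL/min
Patient 2: CrCl = (140 − 43) × 117.5 / (72 × 2.7) = 11397.5 / 194.40 ≈ 58.6 mL/min
|23.7 − 58.6| = 34.9 mL/min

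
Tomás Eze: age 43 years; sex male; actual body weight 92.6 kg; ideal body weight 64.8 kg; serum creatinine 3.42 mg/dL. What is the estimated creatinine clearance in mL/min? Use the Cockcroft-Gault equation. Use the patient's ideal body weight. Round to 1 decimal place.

25.5 mL/min

CrCl = (140 − 43) × 64.8 / (72 × 3.42) = 6285.6 / 246.24 ≈ 25.5 mL/min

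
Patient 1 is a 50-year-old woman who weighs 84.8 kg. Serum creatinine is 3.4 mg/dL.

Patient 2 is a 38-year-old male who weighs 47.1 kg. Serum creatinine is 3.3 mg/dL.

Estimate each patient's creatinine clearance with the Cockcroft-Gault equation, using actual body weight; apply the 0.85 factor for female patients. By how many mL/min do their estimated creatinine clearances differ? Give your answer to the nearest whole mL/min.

6 mL/min

Patient 1: CrCl = (140 − 50) × 84.8 / (72 × 3.4) × 0.85 = 7632.0 / 244.80 × 0.85 ≈ 26.5 mL/min
Patient 2: CrCl = (140 − 38) × 47.1 / (72 × 3.3) = 4804.2 / 237.60 ≈ 20.2 mL/min
|26.5 − 20.2| = 6.3 mL/min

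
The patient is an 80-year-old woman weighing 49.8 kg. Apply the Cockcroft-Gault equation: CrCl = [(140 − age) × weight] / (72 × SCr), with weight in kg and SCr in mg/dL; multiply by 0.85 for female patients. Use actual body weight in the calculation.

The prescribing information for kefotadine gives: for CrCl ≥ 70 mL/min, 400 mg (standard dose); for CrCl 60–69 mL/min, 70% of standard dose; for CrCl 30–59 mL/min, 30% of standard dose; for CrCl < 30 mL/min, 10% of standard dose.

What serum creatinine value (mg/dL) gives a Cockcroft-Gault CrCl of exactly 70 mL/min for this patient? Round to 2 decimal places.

0.50 mg/dL

Standard dose requires CrCl ≥ 70 mL/min.
Set (140 − 80) × 49.8 × 0.85 / (72 × SCr) = 70
SCr = (140 − 80) × 49.8 × 0.85 / (72 × 70) = 0.504 mg/dL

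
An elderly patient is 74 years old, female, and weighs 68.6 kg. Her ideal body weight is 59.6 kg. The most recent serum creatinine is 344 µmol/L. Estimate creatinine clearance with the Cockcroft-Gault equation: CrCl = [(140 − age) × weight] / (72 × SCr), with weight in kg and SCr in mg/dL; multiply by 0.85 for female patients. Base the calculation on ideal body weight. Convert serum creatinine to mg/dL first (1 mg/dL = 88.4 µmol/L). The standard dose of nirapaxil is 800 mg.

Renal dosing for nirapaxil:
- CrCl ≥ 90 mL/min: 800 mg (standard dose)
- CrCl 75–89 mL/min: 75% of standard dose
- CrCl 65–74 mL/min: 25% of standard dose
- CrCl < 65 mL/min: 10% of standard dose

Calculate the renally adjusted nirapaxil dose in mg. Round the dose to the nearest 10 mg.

SCr = 344 / 88.4 = 3.891 mg/dL
CrCl = (140 − 74) × 59.6 / (72 × 3.891) × 0.85 = 3933.6 / 280.15 × 0.85 ≈ 11.9 mL/min
CrCl ≈ 12 mL/min → bracket < 65 mL/min.
10% of 800 mg = 80 mg

80 mg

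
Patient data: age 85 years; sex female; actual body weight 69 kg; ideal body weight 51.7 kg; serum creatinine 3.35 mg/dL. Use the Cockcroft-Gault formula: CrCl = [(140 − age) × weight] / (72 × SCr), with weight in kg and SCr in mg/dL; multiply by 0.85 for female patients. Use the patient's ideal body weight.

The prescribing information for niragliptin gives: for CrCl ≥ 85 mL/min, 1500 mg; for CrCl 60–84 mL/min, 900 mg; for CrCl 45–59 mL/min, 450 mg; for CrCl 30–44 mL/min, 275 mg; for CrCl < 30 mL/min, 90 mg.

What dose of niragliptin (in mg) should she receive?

90 mg

CrCl = (140 − 85) × 51.7 / (72 × 3.35) × 0.85 = 2843.5 / 241.20 × 0.85 ≈ 10.0 mL/min
CrCl ≈ 10 mL/min → bracket < 30 mL/min.
Dose for this bracket: 90 mg.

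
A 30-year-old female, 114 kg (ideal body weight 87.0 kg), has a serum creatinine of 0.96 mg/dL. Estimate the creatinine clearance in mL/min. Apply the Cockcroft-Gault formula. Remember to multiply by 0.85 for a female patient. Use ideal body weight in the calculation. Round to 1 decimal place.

117.7 mL/min

CrCl = (140 − 30) × 87 / (72 × 0.96) × 0.85 = 9570.0 / 69.12 × 0.85 ≈ 117.7 mL/min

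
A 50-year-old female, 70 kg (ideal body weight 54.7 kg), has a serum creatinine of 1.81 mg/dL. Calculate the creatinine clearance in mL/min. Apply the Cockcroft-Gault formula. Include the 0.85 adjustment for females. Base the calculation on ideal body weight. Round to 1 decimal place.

32.1 mL/min

CrCl = (140 − 50) × 54.7 / (72 × 1.81) × 0.85 = 4923.0 / 130.32 × 0.85 ≈ 32.1 mL/min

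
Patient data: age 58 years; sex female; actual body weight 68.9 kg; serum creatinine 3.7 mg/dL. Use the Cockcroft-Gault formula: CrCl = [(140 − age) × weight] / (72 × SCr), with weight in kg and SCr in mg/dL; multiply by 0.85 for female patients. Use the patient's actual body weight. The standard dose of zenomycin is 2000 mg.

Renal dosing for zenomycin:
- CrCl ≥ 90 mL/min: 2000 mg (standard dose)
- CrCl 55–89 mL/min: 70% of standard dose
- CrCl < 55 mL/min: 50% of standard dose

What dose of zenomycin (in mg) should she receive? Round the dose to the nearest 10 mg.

CrCl = (140 − 58) × 68.9 / (72 × 3.7) × 0.85 = 5649.8 / 266.40 × 0.85 ≈ 18.0 mL/min
CrCl ≈ 18 mL/min → bracket < 55 mL/min.
50% of 2000 mg = 1000 mg

1000 mg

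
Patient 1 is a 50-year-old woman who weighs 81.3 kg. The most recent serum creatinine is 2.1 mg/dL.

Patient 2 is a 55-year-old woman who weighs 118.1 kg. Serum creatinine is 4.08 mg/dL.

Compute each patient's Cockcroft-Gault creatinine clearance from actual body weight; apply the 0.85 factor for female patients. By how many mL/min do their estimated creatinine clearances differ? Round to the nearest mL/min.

Patient 1: CrCl = (140 − 50) × 81.3 / (72 × 2.1) × 0.85 = 7317.0 / 151.20 × 0.85 ≈ 41.1 mL/min
Patient 2: CrCl = (140 − 55) × 118.1 / (72 × 4.08) × 0.85 = 10038.5 / 293.76 × 0.85 ≈ 29.0 mL/min
|41.1 − 29.0| = 12.1 mL/min

12 mL/min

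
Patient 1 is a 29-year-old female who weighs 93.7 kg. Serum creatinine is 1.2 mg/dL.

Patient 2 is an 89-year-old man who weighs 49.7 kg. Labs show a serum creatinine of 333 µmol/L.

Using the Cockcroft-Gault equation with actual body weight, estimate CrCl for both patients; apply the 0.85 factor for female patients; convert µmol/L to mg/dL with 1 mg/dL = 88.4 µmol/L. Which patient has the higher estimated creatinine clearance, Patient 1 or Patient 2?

Patient 1: CrCl = (140 − 29) × 93.7 / (72 × 1.2) × 0.85 = 10400.7 / 86.40 × 0.85 ≈ 102.3 mL/min
Patient 2: SCr = 333 / 88.4 = 3.767 mg/dL
Patient 2: CrCl = (140 − 89) × 49.7 / (72 × 3.767) = 2534.7 / 271.22 ≈ 9.3 mL/min
102.3 vs 9.3 mL/min → Patient 1 is higher.

Patient 1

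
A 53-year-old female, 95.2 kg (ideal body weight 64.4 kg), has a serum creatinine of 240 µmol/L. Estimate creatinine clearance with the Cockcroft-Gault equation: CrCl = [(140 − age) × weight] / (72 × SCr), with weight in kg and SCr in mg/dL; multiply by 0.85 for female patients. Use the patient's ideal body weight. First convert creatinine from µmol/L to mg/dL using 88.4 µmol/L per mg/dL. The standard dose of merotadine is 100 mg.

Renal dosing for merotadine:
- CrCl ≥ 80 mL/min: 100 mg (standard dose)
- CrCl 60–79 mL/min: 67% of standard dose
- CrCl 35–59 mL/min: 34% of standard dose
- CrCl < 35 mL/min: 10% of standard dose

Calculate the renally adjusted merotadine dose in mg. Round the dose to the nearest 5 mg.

10 mg

SCr = 240 / 88.4 = 2.715 mg/dL
CrCl = (140 − 53) × 64.4 / (72 × 2.715) × 0.85 = 5602.8 / 195.48 × 0.85 ≈ 24.4 mL/min
CrCl ≈ 24 mL/min → bracket < 35 mL/min.
10% of 100 mg = 10 mg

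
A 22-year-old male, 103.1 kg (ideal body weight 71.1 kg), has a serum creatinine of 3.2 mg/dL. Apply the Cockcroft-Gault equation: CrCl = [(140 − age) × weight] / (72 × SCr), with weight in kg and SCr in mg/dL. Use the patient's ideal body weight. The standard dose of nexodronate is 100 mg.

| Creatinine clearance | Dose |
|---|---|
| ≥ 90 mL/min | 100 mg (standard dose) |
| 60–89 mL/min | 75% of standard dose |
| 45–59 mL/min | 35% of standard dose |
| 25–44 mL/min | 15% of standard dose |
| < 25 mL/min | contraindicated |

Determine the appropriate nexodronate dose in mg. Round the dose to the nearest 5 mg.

15 mg

CrCl = (140 − 22) × 71.1 / (72 × 3.2) = 8389.8 / 230.40 ≈ 36.4 mL/min
CrCl ≈ 36 mL/min → bracket 25–44 mL/min.
15% of 100 mg = 15 mg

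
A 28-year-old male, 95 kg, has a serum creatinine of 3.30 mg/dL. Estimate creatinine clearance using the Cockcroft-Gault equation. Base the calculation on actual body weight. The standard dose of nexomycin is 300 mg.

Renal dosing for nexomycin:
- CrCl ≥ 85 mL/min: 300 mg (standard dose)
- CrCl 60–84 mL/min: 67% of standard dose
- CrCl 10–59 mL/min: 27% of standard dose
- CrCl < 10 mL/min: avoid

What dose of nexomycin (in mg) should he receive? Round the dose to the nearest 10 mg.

80 mg

CrCl = (140 − 28) × 95 / (72 × 3.3) = 10640.0 / 237.60 ≈ 44.8 mL/min
CrCl ≈ 45 mL/min → bracket 10–59 mL/min.
27% of 300 mg = 81 mg → 80 mg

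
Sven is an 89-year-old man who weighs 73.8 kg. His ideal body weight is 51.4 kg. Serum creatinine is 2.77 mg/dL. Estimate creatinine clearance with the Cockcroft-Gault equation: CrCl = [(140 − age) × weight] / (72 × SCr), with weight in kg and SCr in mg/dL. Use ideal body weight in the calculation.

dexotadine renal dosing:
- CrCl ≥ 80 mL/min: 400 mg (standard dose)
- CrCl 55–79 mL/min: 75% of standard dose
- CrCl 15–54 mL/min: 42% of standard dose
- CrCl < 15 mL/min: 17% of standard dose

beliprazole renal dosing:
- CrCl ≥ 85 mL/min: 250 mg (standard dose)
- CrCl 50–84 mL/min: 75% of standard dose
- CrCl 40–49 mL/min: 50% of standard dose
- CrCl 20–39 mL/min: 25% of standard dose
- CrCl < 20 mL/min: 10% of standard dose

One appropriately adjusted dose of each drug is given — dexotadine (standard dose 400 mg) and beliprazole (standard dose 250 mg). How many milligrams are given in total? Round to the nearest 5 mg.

CrCl = (140 − 89) × 51.4 / (72 × 2.77) = 2621.4 / 199.44 ≈ 13.1 mL/min
CrCl ≈ 13 mL/min.
dexotadine: < 15 mL/min → 17% of 400 mg = 68 mg.
beliprazole: < 20 mL/min → 10% of 250 mg = 25 mg.
Total = 68 + 25 = 93 mg.

95 mg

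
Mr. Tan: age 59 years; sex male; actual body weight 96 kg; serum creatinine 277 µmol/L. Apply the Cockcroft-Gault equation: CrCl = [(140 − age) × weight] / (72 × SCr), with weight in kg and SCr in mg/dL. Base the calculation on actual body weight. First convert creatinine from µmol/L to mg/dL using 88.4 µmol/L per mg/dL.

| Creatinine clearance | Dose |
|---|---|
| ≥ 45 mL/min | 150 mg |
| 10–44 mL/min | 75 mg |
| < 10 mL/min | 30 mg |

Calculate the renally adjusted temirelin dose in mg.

SCr = 277 / 88.4 = 3.133 mg/dL
CrCl = (140 − 59) × 96 / (72 × 3.133) = 7776.0 / 225.58 ≈ 34.5 mL/min
CrCl ≈ 34 mL/min → bracket 10–44 mL/min.
Dose for this bracket: 75 mg.

75 mg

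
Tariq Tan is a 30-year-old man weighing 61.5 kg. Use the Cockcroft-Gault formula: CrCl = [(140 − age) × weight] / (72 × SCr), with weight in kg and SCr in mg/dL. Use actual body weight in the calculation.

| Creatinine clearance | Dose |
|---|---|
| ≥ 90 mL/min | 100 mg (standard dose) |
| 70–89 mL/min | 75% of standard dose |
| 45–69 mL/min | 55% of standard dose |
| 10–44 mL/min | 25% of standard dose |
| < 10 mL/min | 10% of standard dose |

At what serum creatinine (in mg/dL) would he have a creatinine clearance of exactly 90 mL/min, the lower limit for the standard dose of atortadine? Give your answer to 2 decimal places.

Standard dose requires CrCl ≥ 90 mL/min.
Set (140 − 30) × 61.5 / (72 × SCr) = 90
SCr = (140 − 30) × 61.5 / (72 × 90) = 1.044 mg/dL

1.04 mg/dL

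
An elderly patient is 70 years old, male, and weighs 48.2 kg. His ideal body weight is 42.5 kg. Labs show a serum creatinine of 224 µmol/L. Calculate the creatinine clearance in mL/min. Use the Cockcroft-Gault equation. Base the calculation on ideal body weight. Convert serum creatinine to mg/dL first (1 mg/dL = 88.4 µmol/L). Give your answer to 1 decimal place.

SCr = 224 / 88.4 = 2.534 mg/dL
CrCl = (140 − 70) × 42.5 / (72 × 2.534) = 2975.0 / 182.45 ≈ 16.3 mL/min

16.3 mL/min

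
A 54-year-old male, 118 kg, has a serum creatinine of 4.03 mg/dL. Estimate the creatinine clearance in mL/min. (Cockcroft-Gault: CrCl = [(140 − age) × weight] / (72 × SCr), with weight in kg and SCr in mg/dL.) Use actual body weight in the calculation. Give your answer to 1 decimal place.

35.0 mL/min

CrCl = (140 − 54) × 118 / (72 × 4.03) = 10148.0 / 290.16 ≈ 35.0 mL/min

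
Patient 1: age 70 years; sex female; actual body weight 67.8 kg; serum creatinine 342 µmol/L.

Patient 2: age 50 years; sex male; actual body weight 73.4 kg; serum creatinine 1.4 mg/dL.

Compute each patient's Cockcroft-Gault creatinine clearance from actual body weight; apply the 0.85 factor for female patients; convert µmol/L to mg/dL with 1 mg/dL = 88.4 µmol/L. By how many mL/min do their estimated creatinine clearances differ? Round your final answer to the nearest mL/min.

51 mL/min

Patient 1: SCr = 342 / 88.4 = 3.869 mg/dL
Patient 1: CrCl = (140 − 70) × 67.8 / (72 × 3.869) × 0.85 = 4746.0 / 278.57 × 0.85 ≈ 14.5 mL/min
Patient 2: CrCl = (140 − 50) × 73.4 / (72 × 1.4) = 6606.0 / 100.80 ≈ 65.5 mL/min
|14.5 − 65.5| = 51.0 mL/min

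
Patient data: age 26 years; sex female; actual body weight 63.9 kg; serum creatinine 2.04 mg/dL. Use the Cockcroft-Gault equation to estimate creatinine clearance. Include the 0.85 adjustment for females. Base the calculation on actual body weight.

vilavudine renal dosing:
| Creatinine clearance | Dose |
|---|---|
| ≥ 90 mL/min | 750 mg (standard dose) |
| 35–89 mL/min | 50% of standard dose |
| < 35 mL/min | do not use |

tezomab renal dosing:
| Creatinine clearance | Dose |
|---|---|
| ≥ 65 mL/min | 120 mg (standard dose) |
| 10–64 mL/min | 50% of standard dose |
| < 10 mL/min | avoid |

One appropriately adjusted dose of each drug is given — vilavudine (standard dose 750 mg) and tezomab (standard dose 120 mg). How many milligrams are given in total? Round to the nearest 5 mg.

CrCl = (140 − 26) × 63.9 / (72 × 2.04) × 0.85 = 7284.6 / 146.88 × 0.85 ≈ 42.2 mL/min
CrCl ≈ 42 mL/min.
vilavudine: 35–89 mL/min → 50% of 750 mg = 375 mg.
tezomab: 10–64 mL/min → 50% of 120 mg = 60 mg.
Total = 375 + 60 = 435 mg.

435 mg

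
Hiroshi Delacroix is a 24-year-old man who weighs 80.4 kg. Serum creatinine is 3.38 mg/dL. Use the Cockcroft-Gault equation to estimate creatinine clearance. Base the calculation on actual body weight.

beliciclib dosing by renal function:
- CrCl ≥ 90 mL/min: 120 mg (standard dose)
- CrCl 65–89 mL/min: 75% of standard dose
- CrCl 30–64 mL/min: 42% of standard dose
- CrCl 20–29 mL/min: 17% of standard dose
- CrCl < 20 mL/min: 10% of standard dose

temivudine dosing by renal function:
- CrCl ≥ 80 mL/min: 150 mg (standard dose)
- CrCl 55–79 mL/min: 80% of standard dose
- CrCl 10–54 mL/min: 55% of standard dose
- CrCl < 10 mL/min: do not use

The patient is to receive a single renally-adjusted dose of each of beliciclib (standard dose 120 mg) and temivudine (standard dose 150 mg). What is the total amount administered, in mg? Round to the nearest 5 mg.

135 mg

CrCl = (140 − 24) × 80.4 / (72 × 3.38) = 9326.4 / 243.36 ≈ 38.3 mL/min
CrCl ≈ 38 mL/min.
beliciclib: 30–64 mL/min → 42% of 120 mg = 50.4 mg.
temivudine: 10–54 mL/min → 55% of 150 mg = 82.5 mg.
Total = 50.4 + 82.5 = 132.9 mg.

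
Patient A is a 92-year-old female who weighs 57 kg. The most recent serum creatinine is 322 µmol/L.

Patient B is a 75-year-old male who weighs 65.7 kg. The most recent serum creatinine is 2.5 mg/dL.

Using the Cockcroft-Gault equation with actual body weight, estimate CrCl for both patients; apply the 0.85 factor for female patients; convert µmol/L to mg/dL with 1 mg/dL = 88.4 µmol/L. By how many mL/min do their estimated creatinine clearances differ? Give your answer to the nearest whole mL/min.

Patient A: SCr = 322 / 88.4 = 3.643 mg/dL
Patient A: CrCl = (140 − 92) × 57 / (72 × 3.643) × 0.85 = 2736.0 / 262.30 × 0.85 ≈ 8.9 mL/min
Patient B: CrCl = (140 − 75) × 65.7 / (72 × 2.5) = 4270.5 / 180.00 ≈ 23.7 mL/min
|8.9 − 23.7| = 14.8 mL/min

15 mL/min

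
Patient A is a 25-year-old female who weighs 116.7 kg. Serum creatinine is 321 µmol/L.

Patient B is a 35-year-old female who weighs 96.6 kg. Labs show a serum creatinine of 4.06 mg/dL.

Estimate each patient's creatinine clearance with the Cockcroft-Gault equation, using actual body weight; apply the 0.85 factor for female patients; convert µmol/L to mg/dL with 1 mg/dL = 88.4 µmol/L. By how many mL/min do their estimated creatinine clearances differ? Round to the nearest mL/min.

14 mL/min

Patient A: SCr = 321 / 88.4 = 3.631 mg/dL
Patient A: CrCl = (140 − 25) × 116.7 / (72 × 3.631) × 0.85 = 13420.5 / 261.43 × 0.85 ≈ 43.6 mL/min
Patient B: CrCl = (140 − 35) × 96.6 / (72 × 4.06) × 0.85 = 10143.0 / 292.32 × 0.85 ≈ 29.5 mL/min
|43.6 − 29.5| = 14.1 mL/min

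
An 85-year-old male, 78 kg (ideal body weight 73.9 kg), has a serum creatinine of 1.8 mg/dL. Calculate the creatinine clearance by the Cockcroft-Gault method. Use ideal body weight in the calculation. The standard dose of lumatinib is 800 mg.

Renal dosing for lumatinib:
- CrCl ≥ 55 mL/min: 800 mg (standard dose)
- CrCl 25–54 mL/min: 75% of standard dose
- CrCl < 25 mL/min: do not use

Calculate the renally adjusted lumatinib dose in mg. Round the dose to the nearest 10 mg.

CrCl = (140 − 85) × 73.9 / (72 × 1.8) = 4064.5 / 129.60 ≈ 31.4 mL/min
CrCl ≈ 31 mL/min → bracket 25–54 mL/min.
75% of 800 mg = 600 mg

600 mg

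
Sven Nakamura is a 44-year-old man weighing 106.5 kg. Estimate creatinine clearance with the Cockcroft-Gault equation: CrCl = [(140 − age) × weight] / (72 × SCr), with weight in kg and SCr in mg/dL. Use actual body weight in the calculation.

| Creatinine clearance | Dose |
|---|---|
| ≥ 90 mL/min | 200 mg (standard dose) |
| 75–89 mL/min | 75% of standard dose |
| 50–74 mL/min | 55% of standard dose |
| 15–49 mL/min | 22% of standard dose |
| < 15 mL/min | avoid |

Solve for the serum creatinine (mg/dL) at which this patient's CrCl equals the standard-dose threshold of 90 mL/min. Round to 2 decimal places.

1.58 mg/dL

Standard dose requires CrCl ≥ 90 mL/min.
Set (140 − 44) × 106.5 / (72 × SCr) = 90
SCr = (140 − 44) × 106.5 / (72 × 90) = 1.578 mg/dL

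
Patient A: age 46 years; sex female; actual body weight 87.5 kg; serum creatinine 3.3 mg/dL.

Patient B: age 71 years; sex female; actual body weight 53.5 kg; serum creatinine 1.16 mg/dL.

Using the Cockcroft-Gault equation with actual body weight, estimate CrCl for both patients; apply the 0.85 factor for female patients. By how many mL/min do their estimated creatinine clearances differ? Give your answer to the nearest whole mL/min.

8 mL/min

Patient A: CrCl = (140 − 46) × 87.5 / (72 × 3.3) × 0.85 = 8225.0 / 237.60 × 0.85 ≈ 29.4 mL/min
Patient B: CrCl = (140 − 71) × 53.5 / (72 × 1.16) × 0.85 = 3691.5 / 83.52 × 0.85 ≈ 37.6 mL/min
|29.4 − 37.6| = 8.2 mL/min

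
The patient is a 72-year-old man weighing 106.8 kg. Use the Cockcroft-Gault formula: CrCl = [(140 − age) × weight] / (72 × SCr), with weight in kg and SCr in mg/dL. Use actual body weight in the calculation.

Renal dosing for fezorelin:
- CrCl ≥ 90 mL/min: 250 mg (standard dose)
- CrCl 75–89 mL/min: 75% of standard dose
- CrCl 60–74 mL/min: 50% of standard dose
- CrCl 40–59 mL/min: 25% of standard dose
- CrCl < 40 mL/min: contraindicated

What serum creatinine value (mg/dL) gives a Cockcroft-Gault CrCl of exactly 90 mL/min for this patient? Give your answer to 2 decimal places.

Standard dose requires CrCl ≥ 90 mL/min.
Set (140 − 72) × 106.8 / (72 × SCr) = 90
SCr = (140 − 72) × 106.8 / (72 × 90) = 1.121 mg/dL

1.12 mg/dL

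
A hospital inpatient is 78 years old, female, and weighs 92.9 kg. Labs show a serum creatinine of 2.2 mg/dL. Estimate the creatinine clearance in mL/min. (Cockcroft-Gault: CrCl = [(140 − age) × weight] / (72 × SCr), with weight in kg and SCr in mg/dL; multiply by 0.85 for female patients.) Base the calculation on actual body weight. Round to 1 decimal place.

CrCl = (140 − 78) × 92.9 / (72 × 2.2) × 0.85 = 5759.8 / 158.40 × 0.85 ≈ 30.9 mL/min

30.9 mL/min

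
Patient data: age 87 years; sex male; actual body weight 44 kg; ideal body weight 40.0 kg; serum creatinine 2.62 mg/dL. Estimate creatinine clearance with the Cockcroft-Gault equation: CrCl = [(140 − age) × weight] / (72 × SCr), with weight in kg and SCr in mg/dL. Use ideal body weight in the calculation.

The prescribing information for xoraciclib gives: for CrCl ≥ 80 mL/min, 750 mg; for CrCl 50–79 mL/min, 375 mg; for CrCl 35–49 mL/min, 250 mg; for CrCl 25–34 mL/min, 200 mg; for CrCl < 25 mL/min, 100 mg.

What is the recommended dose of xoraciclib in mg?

CrCl = (140 − 87) × 40 / (72 × 2.62) = 2120.0 / 188.64 ≈ 11.2 mL/min
CrCl ≈ 11 mL/min → bracket < 25 mL/min.
Dose for this bracket: 100 mg.

100 mg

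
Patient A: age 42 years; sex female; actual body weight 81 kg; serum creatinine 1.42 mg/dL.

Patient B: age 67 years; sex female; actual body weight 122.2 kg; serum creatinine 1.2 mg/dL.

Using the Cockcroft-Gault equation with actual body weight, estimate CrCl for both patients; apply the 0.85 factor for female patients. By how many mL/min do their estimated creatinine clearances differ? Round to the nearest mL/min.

22 mL/min

Patient A: CrCl = (140 − 42) × 81 / (72 × 1.42) × 0.85 = 7938.0 / 102.24 × 0.85 ≈ 66.0 mL/min
Patient B: CrCl = (140 − 67) × 122.2 / (72 × 1.2) × 0.85 = 8920.6 / 86.40 × 0.85 ≈ 87.8 mL/min
|66.0 − 87.8| = 21.8 mL/min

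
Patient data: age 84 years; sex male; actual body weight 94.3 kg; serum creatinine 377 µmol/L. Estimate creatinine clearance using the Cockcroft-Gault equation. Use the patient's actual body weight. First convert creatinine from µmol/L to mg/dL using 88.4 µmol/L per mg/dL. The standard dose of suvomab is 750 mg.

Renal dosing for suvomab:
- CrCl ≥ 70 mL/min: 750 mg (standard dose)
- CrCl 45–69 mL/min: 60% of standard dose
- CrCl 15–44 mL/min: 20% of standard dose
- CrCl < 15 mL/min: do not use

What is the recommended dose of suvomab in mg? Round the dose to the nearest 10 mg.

150 mg

SCr = 377 / 88.4 = 4.265 mg/dL
CrCl = (140 − 84) × 94.3 / (72 × 4.265) = 5280.8 / 307.08 ≈ 17.2 mL/min
CrCl ≈ 17 mL/min → bracket 15–44 mL/min.
20% of 750 mg = 150 mg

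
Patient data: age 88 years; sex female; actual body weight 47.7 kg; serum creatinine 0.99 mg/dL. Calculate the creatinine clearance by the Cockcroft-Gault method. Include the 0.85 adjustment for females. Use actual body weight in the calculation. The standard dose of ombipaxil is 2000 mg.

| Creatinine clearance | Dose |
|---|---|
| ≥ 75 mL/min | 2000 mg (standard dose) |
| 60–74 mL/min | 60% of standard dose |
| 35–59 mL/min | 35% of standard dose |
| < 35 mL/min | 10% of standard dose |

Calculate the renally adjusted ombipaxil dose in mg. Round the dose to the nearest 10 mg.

200 mg

CrCl = (140 − 88) × 47.7 / (72 × 0.99) × 0.85 = 2480.4 / 71.28 × 0.85 ≈ 29.6 mL/min
CrCl ≈ 30 mL/min → bracket < 35 mL/min.
10% of 2000 mg = 200 mg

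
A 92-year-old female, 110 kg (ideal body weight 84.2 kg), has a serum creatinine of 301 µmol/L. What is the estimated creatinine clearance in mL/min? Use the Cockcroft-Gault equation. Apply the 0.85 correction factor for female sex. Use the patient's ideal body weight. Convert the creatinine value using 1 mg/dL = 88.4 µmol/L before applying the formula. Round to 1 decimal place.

14.0 mL/min

SCr = 301 / 88.4 = 3.405 mg/dL
CrCl = (140 − 92) × 84.2 / (72 × 3.405) × 0.85 = 4041.6 / 245.16 × 0.85 ≈ 14.0 mL/min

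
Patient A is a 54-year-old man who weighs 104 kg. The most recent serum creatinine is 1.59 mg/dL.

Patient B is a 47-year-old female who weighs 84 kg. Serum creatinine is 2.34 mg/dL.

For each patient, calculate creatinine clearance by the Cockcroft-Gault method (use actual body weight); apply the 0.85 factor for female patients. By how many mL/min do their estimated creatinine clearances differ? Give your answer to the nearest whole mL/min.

Patient A: CrCl = (140 − 54) × 104 / (72 × 1.59) = 8944.0 / 114.48 ≈ 78.1 mL/min
Patient B: CrCl = (140 − 47) × 84 / (72 × 2.34) × 0.85 = 7812.0 / 168.48 × 0.85 ≈ 39.4 mL/min
|78.1 − 39.4| = 38.7 mL/min

39 mL/min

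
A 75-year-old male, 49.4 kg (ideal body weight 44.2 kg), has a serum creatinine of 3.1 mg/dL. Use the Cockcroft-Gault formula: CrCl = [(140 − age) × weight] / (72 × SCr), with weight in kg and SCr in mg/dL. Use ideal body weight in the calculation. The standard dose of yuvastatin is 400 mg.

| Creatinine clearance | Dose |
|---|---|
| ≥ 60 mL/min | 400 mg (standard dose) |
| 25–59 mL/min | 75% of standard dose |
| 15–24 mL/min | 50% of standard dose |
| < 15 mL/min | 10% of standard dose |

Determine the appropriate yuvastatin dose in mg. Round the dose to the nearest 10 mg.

CrCl = (140 − 75) × 44.2 / (72 × 3.1) = 2873.0 / 223.20 ≈ 12.9 mL/min
CrCl ≈ 13 mL/min → bracket < 15 mL/min.
10% of 400 mg = 40 mg

40 mg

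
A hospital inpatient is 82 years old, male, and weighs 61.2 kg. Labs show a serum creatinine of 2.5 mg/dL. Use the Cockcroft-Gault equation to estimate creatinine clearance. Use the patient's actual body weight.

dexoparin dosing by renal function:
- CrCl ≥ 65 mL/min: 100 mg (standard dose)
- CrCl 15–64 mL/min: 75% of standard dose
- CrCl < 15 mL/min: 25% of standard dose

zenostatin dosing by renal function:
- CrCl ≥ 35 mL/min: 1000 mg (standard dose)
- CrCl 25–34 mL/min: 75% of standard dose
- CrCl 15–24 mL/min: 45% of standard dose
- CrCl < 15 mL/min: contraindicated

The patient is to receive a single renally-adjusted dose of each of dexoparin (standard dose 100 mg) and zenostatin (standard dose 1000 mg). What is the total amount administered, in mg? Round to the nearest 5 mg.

525 mg

CrCl = (140 − 82) × 61.2 / (72 × 2.5) = 3549.6 / 180.00 ≈ 19.7 mL/min
CrCl ≈ 20 mL/min.
dexoparin: 15–64 mL/min → 75% of 100 mg = 75 mg.
zenostatin: 15–24 mL/min → 45% of 1000 mg = 450 mg.
Total = 75 + 450 = 525 mg.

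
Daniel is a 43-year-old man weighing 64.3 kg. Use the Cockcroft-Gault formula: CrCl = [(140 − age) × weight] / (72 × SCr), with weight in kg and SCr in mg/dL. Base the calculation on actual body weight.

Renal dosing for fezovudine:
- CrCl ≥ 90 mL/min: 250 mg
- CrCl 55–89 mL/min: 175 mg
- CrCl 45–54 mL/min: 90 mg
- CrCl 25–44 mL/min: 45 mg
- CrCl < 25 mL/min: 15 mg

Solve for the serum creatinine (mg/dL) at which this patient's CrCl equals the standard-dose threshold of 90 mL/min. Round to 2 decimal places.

0.96 mg/dL

Standard dose requires CrCl ≥ 90 mL/min.
Set (140 − 43) × 64.3 / (72 × SCr) = 90
SCr = (140 − 43) × 64.3 / (72 × 90) = 0.963 mg/dL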